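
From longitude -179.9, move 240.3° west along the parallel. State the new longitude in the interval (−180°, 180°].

Start at -179.9°; shift −240.3° → -420.2°.
-420.2° lies outside (−180°, 180°]; add 360° → -60.2°.

-60.2°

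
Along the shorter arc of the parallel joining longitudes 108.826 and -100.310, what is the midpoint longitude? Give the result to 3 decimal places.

-175.742°

Signed shortest Δλ from +108.826° to -100.310° is +150.864°.
Midpoint longitude = +108.826° + (+150.864°)/2 = +108.826° + 75.432° = +184.258°.
Normalise into (−180°, 180°]: -175.742°.
(The naïve average (+108.826 + -100.310)/2 = 4.258° is on the wrong side of the globe.)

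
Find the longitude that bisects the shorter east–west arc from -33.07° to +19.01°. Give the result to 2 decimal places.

-7.03°

Signed shortest Δλ from -33.07° to +19.01° is +52.08°.
Midpoint longitude = -33.07° + (+52.08°)/2 = -33.07° + 26.04° = -7.03°.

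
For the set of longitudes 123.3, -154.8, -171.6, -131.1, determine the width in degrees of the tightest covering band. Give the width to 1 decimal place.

105.6°

Sort the longitudes: -171.6°, -154.8°, -131.1°, +123.3°.
Eastward gaps between consecutive values (wrapping around): 16.8°, 23.7°, 254.4°, 65.1°.
Largest gap = 254.4° ⇒ minimal covering band is its complement: 360° − 254.4° = 105.6°.
Band runs from +123.3° eastward to -131.1°, crossing the antimeridian.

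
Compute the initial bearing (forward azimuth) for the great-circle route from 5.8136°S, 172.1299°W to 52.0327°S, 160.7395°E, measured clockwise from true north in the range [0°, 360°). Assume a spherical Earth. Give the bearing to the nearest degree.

201°

Δλ = 160.7395 − -172.1299 = 332.8694°; wrapped into (−180°, 180°]: -27.1306°.
θ = atan2( sin Δλ · cos φ₂ , cos φ₁ · sin φ₂ − sin φ₁ · cos φ₂ · cos Δλ )
  = atan2(-0.28055, -0.72885) = -158.947° → normalised to [0°, 360°): 201.053°.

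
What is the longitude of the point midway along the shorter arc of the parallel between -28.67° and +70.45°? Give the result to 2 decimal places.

+20.89°

Signed shortest Δλ from -28.67° to +70.45° is +99.12°.
Midpoint longitude = -28.67° + (+99.12°)/2 = -28.67° + 49.56° = +20.89°.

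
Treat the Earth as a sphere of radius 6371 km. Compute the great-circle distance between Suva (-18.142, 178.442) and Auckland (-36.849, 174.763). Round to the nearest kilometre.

Δλ = 174.763 − 178.442 = -3.679°.
Δφ = -36.849 − -18.142 = -18.707°.
a = sin²(Δφ/2) + cos φ₁ · cos φ₂ · sin²(Δλ/2) = 0.027198.
c = 2·atan2(√a, √(1−a)) = 0.33135 rad → d = 6371·c ≈ 2111.03 km.

2111 km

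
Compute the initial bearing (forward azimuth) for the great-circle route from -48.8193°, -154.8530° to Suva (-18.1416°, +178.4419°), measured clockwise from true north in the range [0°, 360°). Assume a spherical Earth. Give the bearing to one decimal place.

315.5°

Δλ = 178.4419 − -154.8530 = 333.2949°; wrapped into (−180°, 180°]: -26.7051°.
θ = atan2( sin Δλ · cos φ₂ , cos φ₁ · sin φ₂ − sin φ₁ · cos φ₂ · cos Δλ )
  = atan2(-0.42706, 0.43392) = -44.544° → normalised to [0°, 360°): 315.456°.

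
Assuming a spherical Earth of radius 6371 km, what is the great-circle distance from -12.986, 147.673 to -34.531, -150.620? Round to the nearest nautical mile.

3571 nmi

Δλ = -150.620 − 147.673 = -298.293°; wrapped into (−180°, 180°]: 61.707°.
Δφ = -34.531 − -12.986 = -21.545°.
a = sin²(Δφ/2) + cos φ₁ · cos φ₂ · sin²(Δλ/2) = 0.246066.
c = 2·atan2(√a, √(1−a)) = 1.03809 rad → d = 6371·c ≈ 6613.67 km ≈ 3571.09 nmi.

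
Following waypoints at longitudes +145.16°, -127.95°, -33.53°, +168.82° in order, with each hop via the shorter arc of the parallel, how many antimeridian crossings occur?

2

Leg 1: +145.16° → -127.95°, shortest Δλ = 86.89° (east) — crosses 180°.
Leg 2: -127.95° → -33.53°, shortest Δλ = 94.42° (east) — does not cross 180°.
Leg 3: -33.53° → +168.82°, shortest Δλ = -157.65° (west) — crosses 180°.
Total crossings: 2.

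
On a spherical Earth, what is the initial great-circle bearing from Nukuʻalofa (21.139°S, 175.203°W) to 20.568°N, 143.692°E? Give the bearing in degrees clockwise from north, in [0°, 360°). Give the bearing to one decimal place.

313.4°

Δλ = 143.692 − -175.203 = 318.895°; wrapped into (−180°, 180°]: -41.105°.
θ = atan2( sin Δλ · cos φ₂ , cos φ₁ · sin φ₂ − sin φ₁ · cos φ₂ · cos Δλ )
  = atan2(-0.61553, 0.58209) = -46.599° → normalised to [0°, 360°): 313.401°.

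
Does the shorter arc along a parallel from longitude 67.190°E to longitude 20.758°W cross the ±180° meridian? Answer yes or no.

No

Signed shortest Δλ = ((-20.758 − 67.190 + 180) mod 360) − 180 = -87.948°.
Going west by 87.948° from +67.190° reaches -20.758° without touching 180°.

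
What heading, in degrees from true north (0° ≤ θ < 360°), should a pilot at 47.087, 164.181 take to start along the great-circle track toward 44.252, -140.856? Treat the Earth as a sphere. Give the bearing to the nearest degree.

73°

Δλ = -140.856 − 164.181 = -305.037°; wrapped into (−180°, 180°]: 54.963°.
θ = atan2( sin Δλ · cos φ₂ , cos φ₁ · sin φ₂ − sin φ₁ · cos φ₂ · cos Δλ )
  = atan2(0.58647, 0.17396) = 73.478° → normalised to [0°, 360°): 73.478°.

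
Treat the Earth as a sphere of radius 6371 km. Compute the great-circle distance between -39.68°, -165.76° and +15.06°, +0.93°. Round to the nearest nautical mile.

Δλ = 0.93 − -165.76 = 166.69°.
Δφ = 15.06 − -39.68 = 54.74°.
a = sin²(Δφ/2) + cos φ₁ · cos φ₂ · sin²(Δλ/2) = 0.944564.
c = 2·atan2(√a, √(1−a)) = 2.66623 rad → d = 6371·c ≈ 16986.56 km ≈ 9172.01 nmi.

9172 nmi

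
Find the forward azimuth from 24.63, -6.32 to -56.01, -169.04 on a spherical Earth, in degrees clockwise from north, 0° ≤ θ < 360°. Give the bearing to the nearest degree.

197°

Δλ = -169.04 − -6.32 = -162.72°.
θ = atan2( sin Δλ · cos φ₂ , cos φ₁ · sin φ₂ − sin φ₁ · cos φ₂ · cos Δλ )
  = atan2(-0.16606, -0.53123) = -162.641° → normalised to [0°, 360°): 197.359°.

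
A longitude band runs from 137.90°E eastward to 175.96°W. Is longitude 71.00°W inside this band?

No

Band width going east from +137.90° to -175.96°: ((-175.96 − 137.90) mod 360) = 46.14°.
Offset of -71.00° east of the west edge: ((-71.00 − 137.90) mod 360) = 151.10°.
151.10° > 46.14° ⇒ outside.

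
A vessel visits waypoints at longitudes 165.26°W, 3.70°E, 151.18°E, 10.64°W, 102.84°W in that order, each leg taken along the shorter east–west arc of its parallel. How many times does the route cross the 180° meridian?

Leg 1: -165.26° → +3.70°, shortest Δλ = 168.96° (east) — does not cross 180°.
Leg 2: +3.70° → +151.18°, shortest Δλ = 147.48° (east) — does not cross 180°.
Leg 3: +151.18° → -10.64°, shortest Δλ = -161.82° (west) — does not cross 180°.
Leg 4: -10.64° → -102.84°, shortest Δλ = -92.2° (west) — does not cross 180°.
Total crossings: 0.

0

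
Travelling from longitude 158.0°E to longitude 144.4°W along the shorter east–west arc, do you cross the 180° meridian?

Naïve |-144.4 − 158.0| = 302.4° > 180°, so the shorter arc goes the other way round — across 180°.
Signed shortest Δλ = ((-144.4 − 158.0 + 180) mod 360) − 180 = 57.6°.
Going east by 57.6° from +158.0° passes through 180° before reaching -144.4°.

Yes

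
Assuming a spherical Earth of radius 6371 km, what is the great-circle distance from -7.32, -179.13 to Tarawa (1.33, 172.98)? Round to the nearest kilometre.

1300 km

Δλ = 172.98 − -179.13 = 352.11°; wrapped into (−180°, 180°]: -7.89°.
Δφ = 1.33 − -7.32 = 8.65°.
a = sin²(Δφ/2) + cos φ₁ · cos φ₂ · sin²(Δλ/2) = 0.010381.
c = 2·atan2(√a, √(1−a)) = 0.20413 rad → d = 6371·c ≈ 1300.48 km.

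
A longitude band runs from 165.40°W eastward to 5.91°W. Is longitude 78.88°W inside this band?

Yes

Band width going east from -165.40° to -5.91°: ((-5.91 − -165.40) mod 360) = 159.49°.
Offset of -78.88° east of the west edge: ((-78.88 − -165.40) mod 360) = 86.52°.
86.52° ≤ 159.49° ⇒ inside.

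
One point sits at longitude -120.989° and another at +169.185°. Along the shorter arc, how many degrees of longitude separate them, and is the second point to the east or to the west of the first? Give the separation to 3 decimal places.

69.826° west

Raw difference: 169.185 − -120.989 = 290.174°.
Normalise into (−180°, 180°]: 290.174° − 360° = -69.826°.
Negative ⇒ the second point lies to the west; separation 69.826°.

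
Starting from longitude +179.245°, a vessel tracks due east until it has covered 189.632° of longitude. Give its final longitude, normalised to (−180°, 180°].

Start at +179.245°; shift +189.632° → +368.877°.
+368.877° lies outside (−180°, 180°]; subtract 360° → +8.877°.

+8.877°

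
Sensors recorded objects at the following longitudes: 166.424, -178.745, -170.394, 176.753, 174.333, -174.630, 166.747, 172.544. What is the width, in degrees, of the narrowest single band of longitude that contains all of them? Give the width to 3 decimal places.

Sort the longitudes: -178.745°, -174.630°, -170.394°, +166.424°, +166.747°, +172.544°, +174.333°, +176.753°.
Eastward gaps between consecutive values (wrapping around): 4.115°, 4.236°, 336.818°, 0.323°, 5.797°, 1.789°, 2.420°, 4.502°.
Largest gap = 336.818° ⇒ minimal covering band is its complement: 360° − 336.818° = 23.182°.
Band runs from +166.424° eastward to -170.394°, crossing the antimeridian.

23.182°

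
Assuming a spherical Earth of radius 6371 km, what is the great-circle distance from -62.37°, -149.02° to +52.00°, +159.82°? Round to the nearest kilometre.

13485 km

Δλ = 159.82 − -149.02 = 308.84°; wrapped into (−180°, 180°]: -51.16°.
Δφ = 52.00 − -62.37 = 114.37°.
a = sin²(Δφ/2) + cos φ₁ · cos φ₂ · sin²(Δλ/2) = 0.759542.
c = 2·atan2(√a, √(1−a)) = 2.11658 rad → d = 6371·c ≈ 13484.70 km.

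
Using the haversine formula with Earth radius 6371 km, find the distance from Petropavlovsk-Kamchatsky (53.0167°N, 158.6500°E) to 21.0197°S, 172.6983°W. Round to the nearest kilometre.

Δλ = -172.6983 − 158.6500 = -331.3483°; wrapped into (−180°, 180°]: 28.6517°.
Δφ = -21.0197 − 53.0167 = -74.0364°.
a = sin²(Δφ/2) + cos φ₁ · cos φ₂ · sin²(Δλ/2) = 0.396867.
c = 2·atan2(√a, √(1−a)) = 1.36304 rad → d = 6371·c ≈ 8683.93 km.

8684 km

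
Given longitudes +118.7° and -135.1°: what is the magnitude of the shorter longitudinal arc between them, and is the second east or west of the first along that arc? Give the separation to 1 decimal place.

106.2° east

Raw difference: -135.1 − 118.7 = -253.8°.
Normalise into (−180°, 180°]: -253.8° + 360° = 106.2°.
Positive ⇒ the second point lies to the east; separation 106.2°.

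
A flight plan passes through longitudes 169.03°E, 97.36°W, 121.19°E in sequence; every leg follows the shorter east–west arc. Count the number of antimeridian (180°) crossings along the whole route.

2

Leg 1: +169.03° → -97.36°, shortest Δλ = 93.61° (east) — crosses 180°.
Leg 2: -97.36° → +121.19°, shortest Δλ = -141.45° (west) — crosses 180°.
Total crossings: 2.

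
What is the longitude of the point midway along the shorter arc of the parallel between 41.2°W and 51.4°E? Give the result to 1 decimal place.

5.1°E

Signed shortest Δλ from -41.2° to +51.4° is +92.6°.
Midpoint longitude = -41.2° + (+92.6°)/2 = -41.2° + 46.3° = +5.1°.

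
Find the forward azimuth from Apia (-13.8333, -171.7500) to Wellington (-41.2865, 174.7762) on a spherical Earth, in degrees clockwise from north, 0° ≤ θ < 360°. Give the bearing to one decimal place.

200.6°

Δλ = 174.7762 − -171.7500 = 346.5262°; wrapped into (−180°, 180°]: -13.4738°.
θ = atan2( sin Δλ · cos φ₂ , cos φ₁ · sin φ₂ − sin φ₁ · cos φ₂ · cos Δλ )
  = atan2(-0.17508, -0.46597) = -159.407° → normalised to [0°, 360°): 200.593°.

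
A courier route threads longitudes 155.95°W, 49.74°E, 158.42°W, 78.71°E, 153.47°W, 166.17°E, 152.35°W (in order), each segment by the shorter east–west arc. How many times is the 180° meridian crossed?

6

Leg 1: -155.95° → +49.74°, shortest Δλ = -154.31° (west) — crosses 180°.
Leg 2: +49.74° → -158.42°, shortest Δλ = 151.84° (east) — crosses 180°.
Leg 3: -158.42° → +78.71°, shortest Δλ = -122.87° (west) — crosses 180°.
Leg 4: +78.71° → -153.47°, shortest Δλ = 127.82° (east) — crosses 180°.
Leg 5: -153.47° → +166.17°, shortest Δλ = -40.36° (west) — crosses 180°.
Leg 6: +166.17° → -152.35°, shortest Δλ = 41.48° (east) — crosses 180°.
Total crossings: 6.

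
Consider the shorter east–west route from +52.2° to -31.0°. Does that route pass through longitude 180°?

Signed shortest Δλ = ((-31.0 − 52.2 + 180) mod 360) − 180 = -83.2°.
Going west by 83.2° from +52.2° reaches -31.0° without touching 180°.

No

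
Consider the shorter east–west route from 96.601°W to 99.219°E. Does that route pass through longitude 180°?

Naïve |99.219 − -96.601| = 195.82° > 180°, so the shorter arc goes the other way round — across 180°.
Signed shortest Δλ = ((99.219 − -96.601 + 180) mod 360) − 180 = -164.18°.
Going west by 164.18° from -96.601° passes through 180° before reaching +99.219°.

Yes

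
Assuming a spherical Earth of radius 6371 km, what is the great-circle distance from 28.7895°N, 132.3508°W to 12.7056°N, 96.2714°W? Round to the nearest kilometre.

Δλ = -96.2714 − -132.3508 = 36.0794°.
Δφ = 12.7056 − 28.7895 = -16.0839°.
a = sin²(Δφ/2) + cos φ₁ · cos φ₂ · sin²(Δλ/2) = 0.101559.
c = 2·atan2(√a, √(1−a)) = 0.64868 rad → d = 6371·c ≈ 4132.74 km.

4133 km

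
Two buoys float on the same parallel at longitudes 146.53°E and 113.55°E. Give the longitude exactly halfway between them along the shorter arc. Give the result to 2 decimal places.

130.04°E

Signed shortest Δλ from +146.53° to +113.55° is -32.98°.
Midpoint longitude = +146.53° + (-32.98°)/2 = +146.53° − 16.49° = +130.04°.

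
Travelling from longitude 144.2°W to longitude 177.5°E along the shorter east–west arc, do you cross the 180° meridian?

Naïve |177.5 − -144.2| = 321.7° > 180°, so the shorter arc goes the other way round — across 180°.
Signed shortest Δλ = ((177.5 − -144.2 + 180) mod 360) − 180 = -38.3°.
Going west by 38.3° from -144.2° passes through 180° before reaching +177.5°.

Yes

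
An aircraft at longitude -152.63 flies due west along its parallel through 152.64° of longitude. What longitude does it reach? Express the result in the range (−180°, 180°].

+54.73°

Start at -152.63°; shift −152.64° → -305.27°.
-305.27° lies outside (−180°, 180°]; add 360° → +54.73°.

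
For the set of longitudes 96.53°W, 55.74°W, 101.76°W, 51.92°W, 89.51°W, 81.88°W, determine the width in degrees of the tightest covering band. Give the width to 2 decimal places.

Sort the longitudes: -101.76°, -96.53°, -89.51°, -81.88°, -55.74°, -51.92°.
Eastward gaps between consecutive values (wrapping around): 5.23°, 7.02°, 7.63°, 26.14°, 3.82°, 310.16°.
Largest gap = 310.16° ⇒ minimal covering band is its complement: 360° − 310.16° = 49.84°.
Band runs from -101.76° eastward to -51.92°.

49.84°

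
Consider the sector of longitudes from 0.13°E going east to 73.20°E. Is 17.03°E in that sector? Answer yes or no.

Band width going east from +0.13° to +73.20°: ((73.20 − 0.13) mod 360) = 73.07°.
Offset of +17.03° east of the west edge: ((17.03 − 0.13) mod 360) = 16.90°.
16.90° ≤ 73.07° ⇒ inside.

Yes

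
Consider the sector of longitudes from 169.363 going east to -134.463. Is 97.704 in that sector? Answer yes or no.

Band width going east from +169.363° to -134.463°: ((-134.463 − 169.363) mod 360) = 56.174°.
Offset of +97.704° east of the west edge: ((97.704 − 169.363) mod 360) = 288.341°.
288.341° > 56.174° ⇒ outside.

No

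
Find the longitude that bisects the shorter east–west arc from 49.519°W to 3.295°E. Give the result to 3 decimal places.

Signed shortest Δλ from -49.519° to +3.295° is +52.814°.
Midpoint longitude = -49.519° + (+52.814°)/2 = -49.519° + 26.407° = -23.112°.

23.112°W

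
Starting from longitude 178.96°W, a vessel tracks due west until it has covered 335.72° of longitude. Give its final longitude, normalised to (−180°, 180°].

154.68°W

Start at -178.96°; shift −335.72° → -514.68°.
-514.68° lies outside (−180°, 180°]; add 360° → -154.68°.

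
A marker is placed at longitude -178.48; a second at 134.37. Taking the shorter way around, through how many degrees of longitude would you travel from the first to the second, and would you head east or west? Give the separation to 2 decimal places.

Raw difference: 134.37 − -178.48 = 312.85°.
Normalise into (−180°, 180°]: 312.85° − 360° = -47.15°.
Negative ⇒ the second point lies to the west; separation 47.15°.

47.15° west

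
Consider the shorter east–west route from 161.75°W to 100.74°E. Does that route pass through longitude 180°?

Yes

Naïve |100.74 − -161.75| = 262.49° > 180°, so the shorter arc goes the other way round — across 180°.
Signed shortest Δλ = ((100.74 − -161.75 + 180) mod 360) − 180 = -97.51°.
Going west by 97.51° from -161.75° passes through 180° before reaching +100.74°.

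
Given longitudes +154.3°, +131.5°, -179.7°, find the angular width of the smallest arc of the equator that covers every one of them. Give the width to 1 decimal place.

Sort the longitudes: -179.7°, +131.5°, +154.3°.
Eastward gaps between consecutive values (wrapping around): 311.2°, 22.8°, 26.0°.
Largest gap = 311.2° ⇒ minimal covering band is its complement: 360° − 311.2° = 48.8°.
Band runs from +131.5° eastward to -179.7°, crossing the antimeridian.

48.8°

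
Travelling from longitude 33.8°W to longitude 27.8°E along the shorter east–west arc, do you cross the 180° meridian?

No

Signed shortest Δλ = ((27.8 − -33.8 + 180) mod 360) − 180 = 61.6°.
Going east by 61.6° from -33.8° reaches +27.8° without touching 180°.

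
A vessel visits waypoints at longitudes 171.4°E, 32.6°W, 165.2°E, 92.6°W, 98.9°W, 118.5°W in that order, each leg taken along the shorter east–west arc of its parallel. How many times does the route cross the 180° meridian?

3

Leg 1: +171.4° → -32.6°, shortest Δλ = 156.0° (east) — crosses 180°.
Leg 2: -32.6° → +165.2°, shortest Δλ = -162.2° (west) — crosses 180°.
Leg 3: +165.2° → -92.6°, shortest Δλ = 102.2° (east) — crosses 180°.
Leg 4: -92.6° → -98.9°, shortest Δλ = -6.3° (west) — does not cross 180°.
Leg 5: -98.9° → -118.5°, shortest Δλ = -19.6° (west) — does not cross 180°.
Total crossings: 3.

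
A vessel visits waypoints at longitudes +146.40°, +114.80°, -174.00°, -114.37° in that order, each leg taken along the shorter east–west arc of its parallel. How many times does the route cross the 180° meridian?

Leg 1: +146.40° → +114.80°, shortest Δλ = -31.6° (west) — does not cross 180°.
Leg 2: +114.80° → -174.00°, shortest Δλ = 71.2° (east) — crosses 180°.
Leg 3: -174.00° → -114.37°, shortest Δλ = 59.63° (east) — does not cross 180°.
Total crossings: 1.

1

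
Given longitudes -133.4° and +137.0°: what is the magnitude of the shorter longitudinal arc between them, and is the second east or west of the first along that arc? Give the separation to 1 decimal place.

Raw difference: 137.0 − -133.4 = 270.4°.
Normalise into (−180°, 180°]: 270.4° − 360° = -89.6°.
Negative ⇒ the second point lies to the west; separation 89.6°.

89.6° west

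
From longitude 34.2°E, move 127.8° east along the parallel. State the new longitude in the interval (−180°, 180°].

Start at +34.2°; shift +127.8° → +162.0°.
+162.0° already lies in (−180°, 180°].

162.0°E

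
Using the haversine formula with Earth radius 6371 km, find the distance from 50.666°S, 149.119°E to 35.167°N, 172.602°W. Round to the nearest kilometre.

Δλ = -172.602 − 149.119 = -321.721°; wrapped into (−180°, 180°]: 38.279°.
Δφ = 35.167 − -50.666 = 85.833°.
a = sin²(Δφ/2) + cos φ₁ · cos φ₂ · sin²(Δλ/2) = 0.519368.
c = 2·atan2(√a, √(1−a)) = 1.60954 rad → d = 6371·c ≈ 10254.40 km.

10254 km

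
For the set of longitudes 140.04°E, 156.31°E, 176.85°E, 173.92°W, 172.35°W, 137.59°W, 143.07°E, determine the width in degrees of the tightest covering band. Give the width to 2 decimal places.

82.37°

Sort the longitudes: -173.92°, -172.35°, -137.59°, +140.04°, +143.07°, +156.31°, +176.85°.
Eastward gaps between consecutive values (wrapping around): 1.57°, 34.76°, 277.63°, 3.03°, 13.24°, 20.54°, 9.23°.
Largest gap = 277.63° ⇒ minimal covering band is its complement: 360° − 277.63° = 82.37°.
Band runs from +140.04° eastward to -137.59°, crossing the antimeridian.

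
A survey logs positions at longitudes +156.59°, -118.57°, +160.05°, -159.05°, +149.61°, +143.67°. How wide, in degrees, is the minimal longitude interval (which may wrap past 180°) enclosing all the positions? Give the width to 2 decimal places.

97.76°

Sort the longitudes: -159.05°, -118.57°, +143.67°, +149.61°, +156.59°, +160.05°.
Eastward gaps between consecutive values (wrapping around): 40.48°, 262.24°, 5.94°, 6.98°, 3.46°, 40.90°.
Largest gap = 262.24° ⇒ minimal covering band is its complement: 360° − 262.24° = 97.76°.
Band runs from +143.67° eastward to -118.57°, crossing the antimeridian.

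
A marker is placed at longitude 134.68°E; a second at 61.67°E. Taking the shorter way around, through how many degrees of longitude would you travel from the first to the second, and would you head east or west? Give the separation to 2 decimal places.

73.01° west

Raw difference: 61.67 − 134.68 = -73.01°.
Normalise into (−180°, 180°]: -73.01° stays -73.01°.
Negative ⇒ the second point lies to the west; separation 73.01°.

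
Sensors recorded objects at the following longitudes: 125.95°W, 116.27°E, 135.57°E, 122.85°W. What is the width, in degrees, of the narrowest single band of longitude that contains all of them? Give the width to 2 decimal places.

120.88°

Sort the longitudes: -125.95°, -122.85°, +116.27°, +135.57°.
Eastward gaps between consecutive values (wrapping around): 3.10°, 239.12°, 19.30°, 98.48°.
Largest gap = 239.12° ⇒ minimal covering band is its complement: 360° − 239.12° = 120.88°.
Band runs from +116.27° eastward to -122.85°, crossing the antimeridian.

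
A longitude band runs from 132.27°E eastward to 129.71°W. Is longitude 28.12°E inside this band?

No

Band width going east from +132.27° to -129.71°: ((-129.71 − 132.27) mod 360) = 98.02°.
Offset of +28.12° east of the west edge: ((28.12 − 132.27) mod 360) = 255.85°.
255.85° > 98.02° ⇒ outside.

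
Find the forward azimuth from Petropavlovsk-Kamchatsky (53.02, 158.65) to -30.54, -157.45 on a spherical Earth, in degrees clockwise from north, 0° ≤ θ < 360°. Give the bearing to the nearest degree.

Δλ = -157.45 − 158.65 = -316.10°; wrapped into (−180°, 180°]: 43.90°.
θ = atan2( sin Δλ · cos φ₂ , cos φ₁ · sin φ₂ − sin φ₁ · cos φ₂ · cos Δλ )
  = atan2(0.59721, -0.80142) = 143.307° → normalised to [0°, 360°): 143.307°.

143°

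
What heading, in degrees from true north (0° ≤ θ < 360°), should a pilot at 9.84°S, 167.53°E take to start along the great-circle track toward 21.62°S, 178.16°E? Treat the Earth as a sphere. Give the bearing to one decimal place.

140.3°

Δλ = 178.16 − 167.53 = 10.63°.
θ = atan2( sin Δλ · cos φ₂ , cos φ₁ · sin φ₂ − sin φ₁ · cos φ₂ · cos Δλ )
  = atan2(0.17149, -0.20688) = 140.344° → normalised to [0°, 360°): 140.344°.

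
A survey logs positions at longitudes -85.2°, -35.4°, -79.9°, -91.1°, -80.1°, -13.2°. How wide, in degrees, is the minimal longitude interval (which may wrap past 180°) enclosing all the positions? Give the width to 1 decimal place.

77.9°

Sort the longitudes: -91.1°, -85.2°, -80.1°, -79.9°, -35.4°, -13.2°.
Eastward gaps between consecutive values (wrapping around): 5.9°, 5.1°, 0.2°, 44.5°, 22.2°, 282.1°.
Largest gap = 282.1° ⇒ minimal covering band is its complement: 360° − 282.1° = 77.9°.
Band runs from -91.1° eastward to -13.2°.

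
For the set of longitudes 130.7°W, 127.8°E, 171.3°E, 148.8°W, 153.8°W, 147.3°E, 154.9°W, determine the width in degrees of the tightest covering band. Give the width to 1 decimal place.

Sort the longitudes: -154.9°, -153.8°, -148.8°, -130.7°, +127.8°, +147.3°, +171.3°.
Eastward gaps between consecutive values (wrapping around): 1.1°, 5.0°, 18.1°, 258.5°, 19.5°, 24.0°, 33.8°.
Largest gap = 258.5° ⇒ minimal covering band is its complement: 360° − 258.5° = 101.5°.
Band runs from +127.8° eastward to -130.7°, crossing the antimeridian.

101.5°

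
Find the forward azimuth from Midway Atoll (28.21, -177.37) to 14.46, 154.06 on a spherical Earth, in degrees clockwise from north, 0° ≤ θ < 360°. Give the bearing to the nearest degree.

249°

Δλ = 154.06 − -177.37 = 331.43°; wrapped into (−180°, 180°]: -28.57°.
θ = atan2( sin Δλ · cos φ₂ , cos φ₁ · sin φ₂ − sin φ₁ · cos φ₂ · cos Δλ )
  = atan2(-0.46308, -0.18195) = -111.450° → normalised to [0°, 360°): 248.550°.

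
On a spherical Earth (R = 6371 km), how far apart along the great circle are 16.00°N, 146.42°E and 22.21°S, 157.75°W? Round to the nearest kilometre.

Δλ = -157.75 − 146.42 = -304.17°; wrapped into (−180°, 180°]: 55.83°.
Δφ = -22.21 − 16.00 = -38.21°.
a = sin²(Δφ/2) + cos φ₁ · cos φ₂ · sin²(Δλ/2) = 0.302178.
c = 2·atan2(√a, √(1−a)) = 1.16403 rad → d = 6371·c ≈ 7416.02 km.

7416 km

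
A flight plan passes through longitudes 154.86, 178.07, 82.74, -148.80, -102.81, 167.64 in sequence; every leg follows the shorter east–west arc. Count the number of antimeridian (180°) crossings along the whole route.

Leg 1: +154.86° → +178.07°, shortest Δλ = 23.21° (east) — does not cross 180°.
Leg 2: +178.07° → +82.74°, shortest Δλ = -95.33° (west) — does not cross 180°.
Leg 3: +82.74° → -148.80°, shortest Δλ = 128.46° (east) — crosses 180°.
Leg 4: -148.80° → -102.81°, shortest Δλ = 45.99° (east) — does not cross 180°.
Leg 5: -102.81° → +167.64°, shortest Δλ = -89.55° (west) — crosses 180°.
Total crossings: 2.

2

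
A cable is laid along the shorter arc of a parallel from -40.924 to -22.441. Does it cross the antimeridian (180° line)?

No

Signed shortest Δλ = ((-22.441 − -40.924 + 180) mod 360) − 180 = 18.483°.
Going east by 18.483° from -40.924° reaches -22.441° without touching 180°.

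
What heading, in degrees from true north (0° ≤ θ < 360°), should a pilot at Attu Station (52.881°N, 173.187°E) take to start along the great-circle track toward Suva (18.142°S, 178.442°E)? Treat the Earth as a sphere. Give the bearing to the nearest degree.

175°

Δλ = 178.442 − 173.187 = 5.255°.
θ = atan2( sin Δλ · cos φ₂ , cos φ₁ · sin φ₂ − sin φ₁ · cos φ₂ · cos Δλ )
  = atan2(0.08704, -0.94246) = 174.724° → normalised to [0°, 360°): 174.724°.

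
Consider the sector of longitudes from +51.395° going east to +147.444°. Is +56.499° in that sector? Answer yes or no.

Band width going east from +51.395° to +147.444°: ((147.444 − 51.395) mod 360) = 96.049°.
Offset of +56.499° east of the west edge: ((56.499 − 51.395) mod 360) = 5.104°.
5.104° ≤ 96.049° ⇒ inside.

Yes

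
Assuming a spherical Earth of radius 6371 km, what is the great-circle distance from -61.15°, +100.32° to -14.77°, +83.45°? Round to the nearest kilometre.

5332 km

Δλ = 83.45 − 100.32 = -16.87°.
Δφ = -14.77 − -61.15 = 46.38°.
a = sin²(Δφ/2) + cos φ₁ · cos φ₂ · sin²(Δλ/2) = 0.165103.
c = 2·atan2(√a, √(1−a)) = 0.83687 rad → d = 6371·c ≈ 5331.67 km.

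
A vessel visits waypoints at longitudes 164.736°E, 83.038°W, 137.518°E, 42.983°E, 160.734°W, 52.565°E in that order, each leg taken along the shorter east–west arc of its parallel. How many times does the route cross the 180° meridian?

Leg 1: +164.736° → -83.038°, shortest Δλ = 112.226° (east) — crosses 180°.
Leg 2: -83.038° → +137.518°, shortest Δλ = -139.444° (west) — crosses 180°.
Leg 3: +137.518° → +42.983°, shortest Δλ = -94.535° (west) — does not cross 180°.
Leg 4: +42.983° → -160.734°, shortest Δλ = 156.283° (east) — crosses 180°.
Leg 5: -160.734° → +52.565°, shortest Δλ = -146.701° (west) — crosses 180°.
Total crossings: 4.

4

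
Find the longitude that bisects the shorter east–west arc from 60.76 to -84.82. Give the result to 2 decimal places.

Signed shortest Δλ from +60.76° to -84.82° is -145.58°.
Midpoint longitude = +60.76° + (-145.58°)/2 = +60.76° − 72.79° = -12.03°.

-12.03°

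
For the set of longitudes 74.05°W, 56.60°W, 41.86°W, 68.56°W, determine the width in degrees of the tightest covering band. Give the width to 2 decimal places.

Sort the longitudes: -74.05°, -68.56°, -56.60°, -41.86°.
Eastward gaps between consecutive values (wrapping around): 5.49°, 11.96°, 14.74°, 327.81°.
Largest gap = 327.81° ⇒ minimal covering band is its complement: 360° − 327.81° = 32.19°.
Band runs from -74.05° eastward to -41.86°.

32.19°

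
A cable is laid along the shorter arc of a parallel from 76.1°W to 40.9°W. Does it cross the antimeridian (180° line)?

Signed shortest Δλ = ((-40.9 − -76.1 + 180) mod 360) − 180 = 35.2°.
Going east by 35.2° from -76.1° reaches -40.9° without touching 180°.

No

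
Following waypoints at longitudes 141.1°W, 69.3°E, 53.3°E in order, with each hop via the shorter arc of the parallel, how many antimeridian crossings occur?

Leg 1: -141.1° → +69.3°, shortest Δλ = -149.6° (west) — crosses 180°.
Leg 2: +69.3° → +53.3°, shortest Δλ = -16.0° (west) — does not cross 180°.
Total crossings: 1.

1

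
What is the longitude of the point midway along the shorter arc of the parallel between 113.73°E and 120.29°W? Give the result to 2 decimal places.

176.72°E

Signed shortest Δλ from +113.73° to -120.29° is +125.98°.
Midpoint longitude = +113.73° + (+125.98°)/2 = +113.73° + 62.99° = +176.72°.
(The naïve average (+113.73 + -120.29)/2 = -3.28° is on the wrong side of the globe.)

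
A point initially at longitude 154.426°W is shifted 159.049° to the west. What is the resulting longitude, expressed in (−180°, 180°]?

Start at -154.426°; shift −159.049° → -313.475°.
-313.475° lies outside (−180°, 180°]; add 360° → +46.525°.

46.525°E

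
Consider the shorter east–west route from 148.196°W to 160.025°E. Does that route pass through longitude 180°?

Naïve |160.025 − -148.196| = 308.221° > 180°, so the shorter arc goes the other way round — across 180°.
Signed shortest Δλ = ((160.025 − -148.196 + 180) mod 360) − 180 = -51.779°.
Going west by 51.779° from -148.196° passes through 180° before reaching +160.025°.

Yes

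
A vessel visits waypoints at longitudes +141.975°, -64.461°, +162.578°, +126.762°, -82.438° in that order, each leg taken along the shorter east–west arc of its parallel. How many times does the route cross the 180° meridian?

Leg 1: +141.975° → -64.461°, shortest Δλ = 153.564° (east) — crosses 180°.
Leg 2: -64.461° → +162.578°, shortest Δλ = -132.961° (west) — crosses 180°.
Leg 3: +162.578° → +126.762°, shortest Δλ = -35.816° (west) — does not cross 180°.
Leg 4: +126.762° → -82.438°, shortest Δλ = 150.8° (east) — crosses 180°.
Total crossings: 3.

3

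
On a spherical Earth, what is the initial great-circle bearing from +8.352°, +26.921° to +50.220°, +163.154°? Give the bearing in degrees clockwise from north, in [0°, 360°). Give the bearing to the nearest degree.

Δλ = 163.154 − 26.921 = 136.233°.
θ = atan2( sin Δλ · cos φ₂ , cos φ₁ · sin φ₂ − sin φ₁ · cos φ₂ · cos Δλ )
  = atan2(0.44260, 0.82747) = 28.141° → normalised to [0°, 360°): 28.141°.

28°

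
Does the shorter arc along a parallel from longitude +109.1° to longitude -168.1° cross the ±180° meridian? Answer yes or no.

Yes

Naïve |-168.1 − 109.1| = 277.2° > 180°, so the shorter arc goes the other way round — across 180°.
Signed shortest Δλ = ((-168.1 − 109.1 + 180) mod 360) − 180 = 82.8°.
Going east by 82.8° from +109.1° passes through 180° before reaching -168.1°.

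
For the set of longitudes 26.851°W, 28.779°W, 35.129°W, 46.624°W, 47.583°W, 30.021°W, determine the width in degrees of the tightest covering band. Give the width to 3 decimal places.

Sort the longitudes: -47.583°, -46.624°, -35.129°, -30.021°, -28.779°, -26.851°.
Eastward gaps between consecutive values (wrapping around): 0.959°, 11.495°, 5.108°, 1.242°, 1.928°, 339.268°.
Largest gap = 339.268° ⇒ minimal covering band is its complement: 360° − 339.268° = 20.732°.
Band runs from -47.583° eastward to -26.851°.

20.732°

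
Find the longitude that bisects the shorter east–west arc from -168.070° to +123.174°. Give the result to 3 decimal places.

Signed shortest Δλ from -168.070° to +123.174° is -68.756°.
Midpoint longitude = -168.070° + (-68.756°)/2 = -168.070° − 34.378° = -202.448°.
Normalise into (−180°, 180°]: +157.552°.
(The naïve average (-168.070 + +123.174)/2 = -22.448° is on the wrong side of the globe.)

+157.552°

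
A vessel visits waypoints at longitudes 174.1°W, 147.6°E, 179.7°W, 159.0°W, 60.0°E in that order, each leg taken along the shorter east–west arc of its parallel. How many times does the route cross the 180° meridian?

3

Leg 1: -174.1° → +147.6°, shortest Δλ = -38.3° (west) — crosses 180°.
Leg 2: +147.6° → -179.7°, shortest Δλ = 32.7° (east) — crosses 180°.
Leg 3: -179.7° → -159.0°, shortest Δλ = 20.7° (east) — does not cross 180°.
Leg 4: -159.0° → +60.0°, shortest Δλ = -141.0° (west) — crosses 180°.
Total crossings: 3.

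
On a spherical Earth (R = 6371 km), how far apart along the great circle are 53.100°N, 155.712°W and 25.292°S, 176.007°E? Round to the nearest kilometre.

9136 km

Δλ = 176.007 − -155.712 = 331.719°; wrapped into (−180°, 180°]: -28.281°.
Δφ = -25.292 − 53.100 = -78.392°.
a = sin²(Δφ/2) + cos φ₁ · cos φ₂ · sin²(Δλ/2) = 0.431792.
c = 2·atan2(√a, √(1−a)) = 1.43395 rad → d = 6371·c ≈ 9135.72 km.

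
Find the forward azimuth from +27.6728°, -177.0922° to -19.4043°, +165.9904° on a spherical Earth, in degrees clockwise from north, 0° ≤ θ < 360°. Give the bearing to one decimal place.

Δλ = 165.9904 − -177.0922 = 343.0826°; wrapped into (−180°, 180°]: -16.9174°.
θ = atan2( sin Δλ · cos φ₂ , cos φ₁ · sin φ₂ − sin φ₁ · cos φ₂ · cos Δλ )
  = atan2(-0.27446, -0.71331) = -158.955° → normalised to [0°, 360°): 201.045°.

201.0°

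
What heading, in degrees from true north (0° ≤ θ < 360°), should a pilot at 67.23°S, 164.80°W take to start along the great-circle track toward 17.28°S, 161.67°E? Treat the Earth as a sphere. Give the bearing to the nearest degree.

320°

Δλ = 161.67 − -164.80 = 326.47°; wrapped into (−180°, 180°]: -33.53°.
θ = atan2( sin Δλ · cos φ₂ , cos φ₁ · sin φ₂ − sin φ₁ · cos φ₂ · cos Δλ )
  = atan2(-0.52744, 0.61897) = -40.435° → normalised to [0°, 360°): 319.565°.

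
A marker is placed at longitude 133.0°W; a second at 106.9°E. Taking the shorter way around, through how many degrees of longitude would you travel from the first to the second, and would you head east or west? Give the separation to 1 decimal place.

Raw difference: 106.9 − -133.0 = 239.9°.
Normalise into (−180°, 180°]: 239.9° − 360° = -120.1°.
Negative ⇒ the second point lies to the west; separation 120.1°.

120.1° west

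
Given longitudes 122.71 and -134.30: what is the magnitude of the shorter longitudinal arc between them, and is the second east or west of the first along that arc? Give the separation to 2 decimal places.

Raw difference: -134.30 − 122.71 = -257.01°.
Normalise into (−180°, 180°]: -257.01° + 360° = 102.99°.
Positive ⇒ the second point lies to the east; separation 102.99°.

102.99° east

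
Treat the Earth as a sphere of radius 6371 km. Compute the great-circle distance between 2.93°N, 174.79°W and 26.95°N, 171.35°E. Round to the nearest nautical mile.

1648 nmi

Δλ = 171.35 − -174.79 = 346.14°; wrapped into (−180°, 180°]: -13.86°.
Δφ = 26.95 − 2.93 = 24.02°.
a = sin²(Δφ/2) + cos φ₁ · cos φ₂ · sin²(Δλ/2) = 0.056258.
c = 2·atan2(√a, √(1−a)) = 0.47894 rad → d = 6371·c ≈ 3051.34 km ≈ 1647.59 nmi.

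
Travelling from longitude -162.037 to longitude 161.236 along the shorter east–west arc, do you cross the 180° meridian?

Naïve |161.236 − -162.037| = 323.273° > 180°, so the shorter arc goes the other way round — across 180°.
Signed shortest Δλ = ((161.236 − -162.037 + 180) mod 360) − 180 = -36.727°.
Going west by 36.727° from -162.037° passes through 180° before reaching +161.236°.

Yes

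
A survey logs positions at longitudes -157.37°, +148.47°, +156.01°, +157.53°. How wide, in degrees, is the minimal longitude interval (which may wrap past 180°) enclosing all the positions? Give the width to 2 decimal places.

54.16°

Sort the longitudes: -157.37°, +148.47°, +156.01°, +157.53°.
Eastward gaps between consecutive values (wrapping around): 305.84°, 7.54°, 1.52°, 45.10°.
Largest gap = 305.84° ⇒ minimal covering band is its complement: 360° − 305.84° = 54.16°.
Band runs from +148.47° eastward to -157.37°, crossing the antimeridian.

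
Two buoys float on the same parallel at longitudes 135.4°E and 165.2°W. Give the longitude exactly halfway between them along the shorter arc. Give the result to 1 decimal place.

165.1°E

Signed shortest Δλ from +135.4° to -165.2° is +59.4°.
Midpoint longitude = +135.4° + (+59.4°)/2 = +135.4° + 29.7° = +165.1°.
(The naïve average (+135.4 + -165.2)/2 = -14.9° is on the wrong side of the globe.)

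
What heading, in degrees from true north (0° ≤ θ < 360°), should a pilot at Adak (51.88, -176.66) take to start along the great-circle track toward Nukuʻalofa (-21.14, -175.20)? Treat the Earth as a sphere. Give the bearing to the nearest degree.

179°

Δλ = -175.20 − -176.66 = 1.46°.
θ = atan2( sin Δλ · cos φ₂ , cos φ₁ · sin φ₂ − sin φ₁ · cos φ₂ · cos Δλ )
  = atan2(0.02376, -0.95617) = 178.576° → normalised to [0°, 360°): 178.576°.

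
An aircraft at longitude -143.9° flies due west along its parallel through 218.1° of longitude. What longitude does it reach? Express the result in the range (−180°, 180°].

Start at -143.9°; shift −218.1° → -362.0°.
-362.0° lies outside (−180°, 180°]; add 360° → -2.0°.

-2.0°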